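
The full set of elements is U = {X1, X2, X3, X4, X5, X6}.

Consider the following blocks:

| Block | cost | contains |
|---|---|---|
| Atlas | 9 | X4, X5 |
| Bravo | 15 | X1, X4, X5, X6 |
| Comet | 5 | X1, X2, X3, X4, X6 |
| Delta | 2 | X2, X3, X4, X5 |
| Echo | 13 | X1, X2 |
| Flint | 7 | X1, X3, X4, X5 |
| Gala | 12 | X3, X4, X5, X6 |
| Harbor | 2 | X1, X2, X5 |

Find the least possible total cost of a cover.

7

Comet, Delta together cover every element (Comet ∪ Delta = {X1, X2, X3, X4, X5, X6}); total cost 5 + 2 = 7.
The greedy pick Delta, Harbor, Comet costs 9; no covering selection beats 7.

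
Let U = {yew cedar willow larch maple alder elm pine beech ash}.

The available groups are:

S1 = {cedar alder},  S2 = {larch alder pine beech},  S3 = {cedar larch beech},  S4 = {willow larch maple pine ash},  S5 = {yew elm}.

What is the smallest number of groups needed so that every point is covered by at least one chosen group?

4

S1 and S3 and S4 and S5 together: S1 ∪ S3 ∪ S4 ∪ S5 = {yew, cedar, willow, larch, maple, alder, elm, pine, beech, ash} — every point is covered.
Only S4 contains willow, so S4 is forced; the remaining 5 points need at least 3 more groups (each remaining group adds at most 2) — so at least 4 groups are needed, and 4 is optimal.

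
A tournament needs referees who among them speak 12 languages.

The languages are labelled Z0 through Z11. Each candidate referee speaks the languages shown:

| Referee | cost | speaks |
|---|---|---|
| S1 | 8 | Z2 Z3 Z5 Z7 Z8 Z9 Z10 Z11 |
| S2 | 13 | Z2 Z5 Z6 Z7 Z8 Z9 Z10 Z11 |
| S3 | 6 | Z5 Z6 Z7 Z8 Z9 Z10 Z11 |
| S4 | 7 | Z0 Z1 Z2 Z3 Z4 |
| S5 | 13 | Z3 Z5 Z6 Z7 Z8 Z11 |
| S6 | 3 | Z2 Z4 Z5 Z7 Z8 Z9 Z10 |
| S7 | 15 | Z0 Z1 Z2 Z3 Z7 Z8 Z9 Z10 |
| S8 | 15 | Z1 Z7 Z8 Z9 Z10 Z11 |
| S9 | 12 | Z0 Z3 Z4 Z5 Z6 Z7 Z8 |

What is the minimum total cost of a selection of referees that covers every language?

13

S3, S4 together cover every language (S3 ∪ S4 = {Z0, Z1, Z2, Z3, Z4, Z5, Z6, Z7, Z8, Z9, Z10, Z11}); total cost 6 + 7 = 13.
The greedy pick S6, S4, S3 costs 16; no covering selection beats 13.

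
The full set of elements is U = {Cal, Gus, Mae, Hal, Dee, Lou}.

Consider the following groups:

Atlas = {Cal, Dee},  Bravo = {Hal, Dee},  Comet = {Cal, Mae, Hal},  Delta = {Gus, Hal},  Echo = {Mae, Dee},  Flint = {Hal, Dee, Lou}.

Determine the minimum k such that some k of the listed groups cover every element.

Take {Comet, Delta, Flint}. Their union is {Cal, Gus, Mae, Hal, Dee, Lou}, which is all 6 elements.
Only Delta contains Gus, so Delta is forced; the remaining 4 elements need at least 2 more groups (each remaining group adds at most 2) — so at least 3 groups are needed, and 3 is optimal.

3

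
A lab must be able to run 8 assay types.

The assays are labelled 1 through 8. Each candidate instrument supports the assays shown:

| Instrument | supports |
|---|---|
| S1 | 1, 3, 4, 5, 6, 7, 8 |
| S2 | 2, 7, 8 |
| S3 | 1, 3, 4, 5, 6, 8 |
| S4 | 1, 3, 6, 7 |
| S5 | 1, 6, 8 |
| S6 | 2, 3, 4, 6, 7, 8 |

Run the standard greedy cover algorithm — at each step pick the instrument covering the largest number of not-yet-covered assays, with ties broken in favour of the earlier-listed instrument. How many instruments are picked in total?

2

Greedy: pick S1 (covers 7 new) → pick S2 (covers 1 new). Total picks: 2.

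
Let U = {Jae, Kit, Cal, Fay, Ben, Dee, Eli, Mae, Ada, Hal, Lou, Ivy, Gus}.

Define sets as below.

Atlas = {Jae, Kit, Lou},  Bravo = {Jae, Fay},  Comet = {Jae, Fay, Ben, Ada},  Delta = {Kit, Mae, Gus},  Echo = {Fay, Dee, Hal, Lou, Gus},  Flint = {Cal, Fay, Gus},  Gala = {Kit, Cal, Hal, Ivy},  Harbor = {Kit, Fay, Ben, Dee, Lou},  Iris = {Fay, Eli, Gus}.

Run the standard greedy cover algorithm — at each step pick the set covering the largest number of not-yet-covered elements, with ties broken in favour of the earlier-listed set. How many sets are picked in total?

5

Greedy: pick Echo (covers 5 new) → pick Comet (covers 3 new) → pick Gala (covers 3 new) → pick Delta (covers 1 new) → pick Iris (covers 1 new). Total picks: 5.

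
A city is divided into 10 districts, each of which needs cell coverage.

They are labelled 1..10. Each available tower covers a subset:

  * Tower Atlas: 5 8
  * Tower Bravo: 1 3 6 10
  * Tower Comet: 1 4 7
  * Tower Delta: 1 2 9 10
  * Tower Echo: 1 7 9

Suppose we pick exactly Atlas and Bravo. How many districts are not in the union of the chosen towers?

Union of Atlas, Bravo = {1, 3, 5, 6, 8, 10}.
Not covered: 2, 4, 7, 9 — 4 districts.

4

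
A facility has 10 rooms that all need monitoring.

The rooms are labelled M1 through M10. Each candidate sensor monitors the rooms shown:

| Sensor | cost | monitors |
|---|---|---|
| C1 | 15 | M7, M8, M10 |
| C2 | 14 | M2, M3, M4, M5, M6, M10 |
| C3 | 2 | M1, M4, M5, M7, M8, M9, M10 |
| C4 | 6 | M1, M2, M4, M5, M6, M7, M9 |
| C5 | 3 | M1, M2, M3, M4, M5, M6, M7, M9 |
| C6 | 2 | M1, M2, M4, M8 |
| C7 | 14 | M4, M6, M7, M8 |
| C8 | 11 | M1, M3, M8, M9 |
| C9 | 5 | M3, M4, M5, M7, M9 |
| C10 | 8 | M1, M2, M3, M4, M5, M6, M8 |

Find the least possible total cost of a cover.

C3, C5 together cover every room (C3 ∪ C5 = {M1, M2, M3, M4, M5, M6, M7, M8, M9, M10}); total cost 2 + 3 = 5.
No covering selection has total cost below 5.

5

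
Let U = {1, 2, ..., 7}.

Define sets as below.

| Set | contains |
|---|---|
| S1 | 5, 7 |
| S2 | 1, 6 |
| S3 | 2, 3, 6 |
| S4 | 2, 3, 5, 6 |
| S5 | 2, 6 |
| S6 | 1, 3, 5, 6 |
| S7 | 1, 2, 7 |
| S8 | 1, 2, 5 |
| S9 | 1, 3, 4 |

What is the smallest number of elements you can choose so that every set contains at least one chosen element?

Take H = {1, 6, 7}. Each listed set contains at least one of these, so H is a hitting set of size 3.
The sets S1, S5, S9 are pairwise disjoint, so any hitting set needs a separate element for each — at least 3. Hence 3 is optimal.

3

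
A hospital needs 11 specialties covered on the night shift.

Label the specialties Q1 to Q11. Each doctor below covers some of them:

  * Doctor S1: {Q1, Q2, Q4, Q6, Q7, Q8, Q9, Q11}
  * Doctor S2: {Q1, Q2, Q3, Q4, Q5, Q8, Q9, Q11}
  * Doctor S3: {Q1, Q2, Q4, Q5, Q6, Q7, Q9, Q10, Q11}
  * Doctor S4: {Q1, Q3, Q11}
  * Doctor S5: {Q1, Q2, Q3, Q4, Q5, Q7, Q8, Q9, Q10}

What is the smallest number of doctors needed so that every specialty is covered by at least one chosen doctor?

S2 and S3 together: S2 ∪ S3 = {Q1, Q2, Q3, Q4, Q5, Q6, Q7, Q8, Q9, Q10, Q11} — every specialty is covered.
No single doctor has all 11 specialties (the largest, S3, has 9), so 2 is optimal.

2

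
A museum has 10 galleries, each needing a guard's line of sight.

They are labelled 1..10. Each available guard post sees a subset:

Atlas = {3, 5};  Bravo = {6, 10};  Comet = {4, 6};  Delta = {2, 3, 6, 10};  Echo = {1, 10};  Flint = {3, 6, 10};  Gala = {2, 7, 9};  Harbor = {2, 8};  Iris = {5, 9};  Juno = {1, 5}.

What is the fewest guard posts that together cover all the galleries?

Take {Comet, Delta, Gala, Harbor, Juno}. Their union is {1, 2, 3, 4, 5, 6, 7, 8, 9, 10}, which is all 10 galleries.
No 4 of the 10 guard posts cover everything (all 210 combinations miss at least one gallery), so 5 is optimal.

5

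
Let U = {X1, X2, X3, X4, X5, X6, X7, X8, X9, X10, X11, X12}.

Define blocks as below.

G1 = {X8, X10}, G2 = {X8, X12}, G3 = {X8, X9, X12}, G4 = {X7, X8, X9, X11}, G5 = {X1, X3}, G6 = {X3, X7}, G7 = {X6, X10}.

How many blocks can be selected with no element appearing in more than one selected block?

G4, G5, G7 are pairwise disjoint (G4={X7,X8,X9,X11}; G5={X1,X3}; G7={X6,X10}).
Every remaining block overlaps one of these, and no 4 of the listed blocks are pairwise disjoint, so 3 is the maximum.

3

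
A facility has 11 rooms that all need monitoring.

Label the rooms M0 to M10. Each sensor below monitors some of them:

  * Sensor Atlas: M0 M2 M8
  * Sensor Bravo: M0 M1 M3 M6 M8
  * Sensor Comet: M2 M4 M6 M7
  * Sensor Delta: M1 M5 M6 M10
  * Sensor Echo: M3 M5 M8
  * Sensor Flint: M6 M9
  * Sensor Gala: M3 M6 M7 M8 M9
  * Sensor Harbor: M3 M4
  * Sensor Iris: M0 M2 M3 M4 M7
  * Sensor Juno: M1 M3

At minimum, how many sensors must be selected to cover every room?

3

Delta and Gala and Iris together: Delta ∪ Gala ∪ Iris = {M0, M1, M2, M3, M4, M5, M6, M7, M8, M9, M10} — every room is covered.
Each sensor has at most 5 rooms, and 2·5 = 10 < 11 — so at least 3 sensors are needed, and 3 is optimal.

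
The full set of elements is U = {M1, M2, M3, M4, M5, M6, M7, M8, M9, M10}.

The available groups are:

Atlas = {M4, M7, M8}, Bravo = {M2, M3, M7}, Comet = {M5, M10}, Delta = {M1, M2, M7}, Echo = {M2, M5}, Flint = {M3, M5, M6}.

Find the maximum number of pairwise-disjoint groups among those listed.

2

Comet, Delta are pairwise disjoint (Comet={M5,M10}; Delta={M1,M2,M7}).
Every remaining group overlaps one of these, and no 3 of the listed groups are pairwise disjoint, so 2 is the maximum.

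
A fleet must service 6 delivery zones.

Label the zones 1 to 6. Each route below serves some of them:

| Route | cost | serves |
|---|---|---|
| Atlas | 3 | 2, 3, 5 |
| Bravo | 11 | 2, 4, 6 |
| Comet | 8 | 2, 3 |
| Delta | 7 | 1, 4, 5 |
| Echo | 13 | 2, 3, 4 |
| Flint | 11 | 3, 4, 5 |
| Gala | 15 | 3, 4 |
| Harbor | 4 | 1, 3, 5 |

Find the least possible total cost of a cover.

Bravo, Harbor together cover every zone (Bravo ∪ Harbor = {1, 2, 3, 4, 5, 6}); total cost 11 + 4 = 15.
The greedy pick Atlas, Delta, Bravo costs 21; no covering selection beats 15.

15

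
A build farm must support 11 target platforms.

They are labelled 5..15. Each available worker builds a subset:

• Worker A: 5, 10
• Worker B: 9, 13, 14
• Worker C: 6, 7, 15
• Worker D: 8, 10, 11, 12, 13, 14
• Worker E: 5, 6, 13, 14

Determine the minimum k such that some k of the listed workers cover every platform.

4

Take {B, C, D, E}. Their union is {5, 6, 7, 8, 9, 10, 11, 12, 13, 14, 15}, which is all 11 platforms.
No 3 of the 5 workers cover everything (all 10 combinations miss at least one platform), so 4 is optimal.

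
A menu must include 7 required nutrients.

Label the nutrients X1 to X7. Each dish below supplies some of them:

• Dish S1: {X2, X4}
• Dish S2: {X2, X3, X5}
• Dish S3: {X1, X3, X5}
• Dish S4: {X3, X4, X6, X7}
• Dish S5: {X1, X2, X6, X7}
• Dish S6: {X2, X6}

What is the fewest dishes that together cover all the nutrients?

S1 and S3 and S5 together: S1 ∪ S3 ∪ S5 = {X1, X2, X3, X4, X5, X6, X7} — every nutrient is covered.
No 2 of the 6 dishes cover everything (all 15 combinations miss at least one nutrient), so 3 is optimal.

3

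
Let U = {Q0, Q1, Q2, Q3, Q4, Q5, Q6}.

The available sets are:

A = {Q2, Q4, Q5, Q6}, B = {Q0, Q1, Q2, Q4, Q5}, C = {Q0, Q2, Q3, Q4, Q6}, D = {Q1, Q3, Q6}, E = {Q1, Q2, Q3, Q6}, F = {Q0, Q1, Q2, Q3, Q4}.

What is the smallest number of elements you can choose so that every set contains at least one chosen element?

2

The 2 elements {Q1, Q2} hit every set.
No single element lies in every set, so at least 2 are needed and 2 is optimal.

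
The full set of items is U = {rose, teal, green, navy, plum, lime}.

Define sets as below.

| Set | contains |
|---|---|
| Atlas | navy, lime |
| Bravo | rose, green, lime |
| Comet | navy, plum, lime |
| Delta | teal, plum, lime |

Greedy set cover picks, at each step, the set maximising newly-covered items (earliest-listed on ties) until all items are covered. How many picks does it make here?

3

Greedy: pick Bravo (covers 3 new) → pick Comet (covers 2 new) → pick Delta (covers 1 new). Total picks: 3.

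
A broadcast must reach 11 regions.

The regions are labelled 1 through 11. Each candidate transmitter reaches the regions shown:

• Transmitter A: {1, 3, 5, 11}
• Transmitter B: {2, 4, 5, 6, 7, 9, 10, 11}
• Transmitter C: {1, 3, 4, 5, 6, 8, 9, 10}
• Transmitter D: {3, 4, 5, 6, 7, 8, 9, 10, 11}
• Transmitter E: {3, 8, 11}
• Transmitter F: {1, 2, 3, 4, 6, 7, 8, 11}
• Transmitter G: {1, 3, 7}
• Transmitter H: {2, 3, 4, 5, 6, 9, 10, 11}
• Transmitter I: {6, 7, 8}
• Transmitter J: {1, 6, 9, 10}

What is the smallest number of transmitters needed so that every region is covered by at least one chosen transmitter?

Take {C, F}. Their union is {1, 2, 3, 4, 5, 6, 7, 8, 9, 10, 11}, which is all 11 regions.
No single transmitter has all 11 regions (the largest, D, has 9), so 2 is optimal.

2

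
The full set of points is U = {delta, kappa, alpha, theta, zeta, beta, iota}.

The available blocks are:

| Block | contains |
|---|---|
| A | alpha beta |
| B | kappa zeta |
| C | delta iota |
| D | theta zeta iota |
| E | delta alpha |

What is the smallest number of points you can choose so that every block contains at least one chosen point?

H = {delta, zeta, beta} meets every block (each contains at least one member of H), and |H| = 3.
The blocks A, B, C are pairwise disjoint, so any hitting set needs a separate point for each — at least 3. Hence 3 is optimal.

3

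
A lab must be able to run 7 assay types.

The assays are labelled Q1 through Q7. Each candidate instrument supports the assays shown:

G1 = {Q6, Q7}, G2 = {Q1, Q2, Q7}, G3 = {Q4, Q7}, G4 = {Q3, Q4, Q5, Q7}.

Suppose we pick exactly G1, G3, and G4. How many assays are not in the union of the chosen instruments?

2

Union of G1, G3, G4 = {Q3, Q4, Q5, Q6, Q7}.
Not covered: Q1, Q2 — 2 assays.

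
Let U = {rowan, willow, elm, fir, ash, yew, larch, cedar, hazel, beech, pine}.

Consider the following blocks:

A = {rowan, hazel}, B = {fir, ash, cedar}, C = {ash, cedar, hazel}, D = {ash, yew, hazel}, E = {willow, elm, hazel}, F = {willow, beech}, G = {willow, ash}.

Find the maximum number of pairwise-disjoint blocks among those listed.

3

A, B, F are pairwise disjoint (A={rowan,hazel}; B={fir,ash,cedar}; F={willow,beech}).
Every remaining block overlaps one of these, and no 4 of the listed blocks are pairwise disjoint, so 3 is the maximum.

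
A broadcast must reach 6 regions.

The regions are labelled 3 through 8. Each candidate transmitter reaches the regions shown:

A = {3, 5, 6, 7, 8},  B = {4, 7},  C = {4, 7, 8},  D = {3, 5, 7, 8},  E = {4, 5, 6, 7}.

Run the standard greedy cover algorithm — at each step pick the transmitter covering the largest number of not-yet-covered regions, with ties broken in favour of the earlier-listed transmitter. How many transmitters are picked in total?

2

Greedy: pick A (covers 5 new) → pick B (covers 1 new). Total picks: 2.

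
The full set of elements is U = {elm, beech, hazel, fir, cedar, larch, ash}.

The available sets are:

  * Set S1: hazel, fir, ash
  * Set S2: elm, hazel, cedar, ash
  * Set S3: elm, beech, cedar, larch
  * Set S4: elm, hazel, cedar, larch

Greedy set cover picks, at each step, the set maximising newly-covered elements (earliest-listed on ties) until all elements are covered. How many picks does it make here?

3

Greedy: pick S2 (covers 4 new) → pick S3 (covers 2 new) → pick S1 (covers 1 new). Total picks: 3.
(The true minimum cover uses only 2 sets, so greedy is not optimal here.)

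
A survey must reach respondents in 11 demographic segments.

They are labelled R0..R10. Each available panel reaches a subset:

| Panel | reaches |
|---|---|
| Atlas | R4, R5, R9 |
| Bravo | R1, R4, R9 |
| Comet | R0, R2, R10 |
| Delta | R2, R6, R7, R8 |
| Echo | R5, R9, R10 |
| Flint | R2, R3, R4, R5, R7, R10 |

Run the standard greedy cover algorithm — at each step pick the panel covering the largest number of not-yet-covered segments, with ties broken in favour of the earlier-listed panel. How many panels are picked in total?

4

Greedy: pick Flint (covers 6 new) → pick Bravo (covers 2 new) → pick Delta (covers 2 new) → pick Comet (covers 1 new). Total picks: 4.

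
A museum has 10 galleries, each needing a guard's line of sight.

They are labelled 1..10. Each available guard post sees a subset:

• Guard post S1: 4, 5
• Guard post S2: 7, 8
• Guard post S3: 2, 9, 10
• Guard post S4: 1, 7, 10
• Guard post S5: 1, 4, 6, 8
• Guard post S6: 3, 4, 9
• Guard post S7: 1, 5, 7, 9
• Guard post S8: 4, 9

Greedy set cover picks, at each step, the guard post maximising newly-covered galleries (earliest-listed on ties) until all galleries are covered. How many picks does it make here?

4

Greedy: pick S5 (covers 4 new) → pick S3 (covers 3 new) → pick S7 (covers 2 new) → pick S6 (covers 1 new). Total picks: 4.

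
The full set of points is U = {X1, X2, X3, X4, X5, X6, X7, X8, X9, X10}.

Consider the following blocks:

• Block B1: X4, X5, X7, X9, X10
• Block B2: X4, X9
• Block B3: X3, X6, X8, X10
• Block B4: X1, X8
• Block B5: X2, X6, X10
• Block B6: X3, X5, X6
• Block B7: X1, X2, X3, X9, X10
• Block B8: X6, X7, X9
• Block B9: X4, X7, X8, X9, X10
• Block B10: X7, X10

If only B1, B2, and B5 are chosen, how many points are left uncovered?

Union of B1, B2, B5 = {X2, X4, X5, X6, X7, X9, X10}.
Not covered: X1, X3, X8 — 3 points.

3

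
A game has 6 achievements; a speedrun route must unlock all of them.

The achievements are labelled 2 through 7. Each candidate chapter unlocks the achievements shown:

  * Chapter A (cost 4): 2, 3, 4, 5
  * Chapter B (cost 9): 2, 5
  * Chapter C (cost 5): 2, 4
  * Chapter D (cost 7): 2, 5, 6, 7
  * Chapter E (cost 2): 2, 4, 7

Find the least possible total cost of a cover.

A, D together cover every achievement (A ∪ D = {2, 3, 4, 5, 6, 7}); total cost 4 + 7 = 11.
The greedy pick E, A, D costs 13; no covering selection beats 11.

11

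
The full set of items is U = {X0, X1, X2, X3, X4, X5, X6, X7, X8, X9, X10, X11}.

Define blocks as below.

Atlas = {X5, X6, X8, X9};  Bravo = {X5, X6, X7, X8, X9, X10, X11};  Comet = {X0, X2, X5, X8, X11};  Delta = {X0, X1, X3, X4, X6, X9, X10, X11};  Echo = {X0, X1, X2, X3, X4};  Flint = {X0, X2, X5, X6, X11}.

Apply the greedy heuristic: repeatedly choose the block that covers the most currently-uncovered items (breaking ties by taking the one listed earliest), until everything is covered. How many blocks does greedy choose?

Greedy: pick Delta (covers 8 new) → pick Bravo (covers 3 new) → pick Comet (covers 1 new). Total picks: 3.
(The true minimum cover uses only 2 blocks, so greedy is not optimal here.)

3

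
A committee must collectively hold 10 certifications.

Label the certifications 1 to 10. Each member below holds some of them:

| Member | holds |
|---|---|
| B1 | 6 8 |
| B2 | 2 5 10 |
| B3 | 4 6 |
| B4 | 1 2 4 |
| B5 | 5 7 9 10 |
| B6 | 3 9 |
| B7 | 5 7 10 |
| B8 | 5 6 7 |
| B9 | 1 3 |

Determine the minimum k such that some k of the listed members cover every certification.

B1 and B4 and B5 and B9 together: B1 ∪ B4 ∪ B5 ∪ B9 = {1, 2, 3, 4, 5, 6, 7, 8, 9, 10} — every certification is covered.
No 3 of the 9 members cover everything (all 84 combinations miss at least one certification), so 4 is optimal.

4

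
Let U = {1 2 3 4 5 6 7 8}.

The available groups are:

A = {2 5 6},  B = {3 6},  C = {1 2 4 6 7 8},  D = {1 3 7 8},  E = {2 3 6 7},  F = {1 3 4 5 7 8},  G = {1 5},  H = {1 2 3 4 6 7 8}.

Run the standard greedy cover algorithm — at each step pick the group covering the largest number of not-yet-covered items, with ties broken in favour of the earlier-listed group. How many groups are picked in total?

2

Greedy: pick H (covers 7 new) → pick A (covers 1 new). Total picks: 2.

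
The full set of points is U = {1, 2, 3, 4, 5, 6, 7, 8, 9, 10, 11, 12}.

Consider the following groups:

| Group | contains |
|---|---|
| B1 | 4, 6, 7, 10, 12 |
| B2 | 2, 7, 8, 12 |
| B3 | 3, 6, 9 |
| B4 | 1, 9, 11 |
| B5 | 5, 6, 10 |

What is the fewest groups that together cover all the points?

B1, B2, B3, B4, and B5 cover everything between them: the union {1, 2, 3, 4, 5, 6, 7, 8, 9, 10, 11, 12} is all of U.
No 4 of the 5 groups cover everything (all 5 combinations miss at least one point), so 5 is optimal.

5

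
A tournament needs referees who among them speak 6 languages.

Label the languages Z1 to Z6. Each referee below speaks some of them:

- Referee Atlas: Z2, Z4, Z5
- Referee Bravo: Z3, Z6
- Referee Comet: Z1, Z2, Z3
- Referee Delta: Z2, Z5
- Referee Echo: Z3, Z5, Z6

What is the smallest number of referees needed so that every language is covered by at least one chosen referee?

3

Take {Atlas, Bravo, Comet}. Their union is {Z1, Z2, Z3, Z4, Z5, Z6}, which is all 6 languages.
Only Comet contains Z1, so Comet is forced; the remaining 3 languages need at least 2 more referees (each remaining referee adds at most 2) — so at least 3 referees are needed, and 3 is optimal.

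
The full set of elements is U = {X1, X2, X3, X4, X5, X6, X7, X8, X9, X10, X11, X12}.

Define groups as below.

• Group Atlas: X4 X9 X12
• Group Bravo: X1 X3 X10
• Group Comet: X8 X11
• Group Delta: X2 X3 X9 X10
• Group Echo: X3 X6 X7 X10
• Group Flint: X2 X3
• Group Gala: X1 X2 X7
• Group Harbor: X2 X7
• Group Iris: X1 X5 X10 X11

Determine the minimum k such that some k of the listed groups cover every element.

5

Take {Atlas, Comet, Echo, Harbor, Iris}. Their union is {X1, X2, X3, X4, X5, X6, X7, X8, X9, X10, X11, X12}, which is all 12 elements.
No 4 of the 9 groups cover everything (all 126 combinations miss at least one element), so 5 is optimal.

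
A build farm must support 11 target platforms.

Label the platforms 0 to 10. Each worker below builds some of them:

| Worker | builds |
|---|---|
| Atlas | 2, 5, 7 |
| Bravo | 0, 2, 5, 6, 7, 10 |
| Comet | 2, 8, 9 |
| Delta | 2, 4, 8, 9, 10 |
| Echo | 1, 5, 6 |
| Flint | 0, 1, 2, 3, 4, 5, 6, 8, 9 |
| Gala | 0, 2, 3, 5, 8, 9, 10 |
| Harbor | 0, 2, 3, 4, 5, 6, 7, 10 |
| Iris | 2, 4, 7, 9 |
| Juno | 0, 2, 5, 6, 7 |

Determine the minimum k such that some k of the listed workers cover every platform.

2

Take {Bravo, Flint}. Their union is {0, 1, 2, 3, 4, 5, 6, 7, 8, 9, 10}, which is all 11 platforms.
No single worker has all 11 platforms (the largest, Flint, has 9), so 2 is optimal.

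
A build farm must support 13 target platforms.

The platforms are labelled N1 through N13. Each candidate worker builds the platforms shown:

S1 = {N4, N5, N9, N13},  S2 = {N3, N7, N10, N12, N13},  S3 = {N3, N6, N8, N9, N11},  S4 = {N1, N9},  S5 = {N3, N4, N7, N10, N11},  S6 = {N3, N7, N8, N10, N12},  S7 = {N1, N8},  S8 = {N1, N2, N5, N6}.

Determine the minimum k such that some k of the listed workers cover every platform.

4

S1 and S3 and S6 and S8 together: S1 ∪ S3 ∪ S6 ∪ S8 = {N1, N2, N3, N4, N5, N6, N7, N8, N9, N10, N11, N12, N13} — every platform is covered.
No 3 of the 8 workers cover everything (all 56 combinations miss at least one platform), so 4 is optimal.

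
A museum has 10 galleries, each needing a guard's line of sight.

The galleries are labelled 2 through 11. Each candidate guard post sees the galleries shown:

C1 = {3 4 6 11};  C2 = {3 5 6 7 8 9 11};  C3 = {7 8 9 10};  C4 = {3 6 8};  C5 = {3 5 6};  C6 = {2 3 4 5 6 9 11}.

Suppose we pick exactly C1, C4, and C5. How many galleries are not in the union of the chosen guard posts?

4

Union of C1, C4, C5 = {3, 4, 5, 6, 8, 11}.
Not covered: 2, 7, 9, 10 — 4 galleries.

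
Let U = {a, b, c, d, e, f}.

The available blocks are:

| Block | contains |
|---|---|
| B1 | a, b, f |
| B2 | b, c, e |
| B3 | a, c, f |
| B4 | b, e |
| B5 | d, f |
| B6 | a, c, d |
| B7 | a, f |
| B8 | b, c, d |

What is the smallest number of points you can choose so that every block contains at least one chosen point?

3

The 3 points {a, d, e} hit every block.
No choice of 2 points meets every block, so 3 is the minimum.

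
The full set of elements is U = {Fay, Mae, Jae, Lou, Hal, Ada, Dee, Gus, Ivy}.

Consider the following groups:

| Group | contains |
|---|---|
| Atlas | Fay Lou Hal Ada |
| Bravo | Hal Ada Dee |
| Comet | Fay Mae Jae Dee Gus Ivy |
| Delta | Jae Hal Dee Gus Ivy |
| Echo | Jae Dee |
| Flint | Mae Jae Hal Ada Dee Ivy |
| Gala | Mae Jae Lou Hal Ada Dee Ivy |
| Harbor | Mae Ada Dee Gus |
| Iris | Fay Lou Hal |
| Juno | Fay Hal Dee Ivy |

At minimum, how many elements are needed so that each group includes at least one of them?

H = {Fay, Dee} meets every group (each contains at least one member of H), and |H| = 2.
The groups Harbor, Iris are pairwise disjoint, so any hitting set needs a separate element for each — at least 2. Hence 2 is optimal.

2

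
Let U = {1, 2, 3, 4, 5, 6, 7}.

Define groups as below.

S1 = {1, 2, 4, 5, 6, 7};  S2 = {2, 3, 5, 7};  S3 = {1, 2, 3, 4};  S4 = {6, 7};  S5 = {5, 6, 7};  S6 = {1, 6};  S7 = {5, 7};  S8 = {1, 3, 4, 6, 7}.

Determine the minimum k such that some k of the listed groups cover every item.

S1 and S2 cover everything between them: the union {1, 2, 3, 4, 5, 6, 7} is all of U.
No single group has all 7 items (the largest, S1, has 6), so 2 is optimal.

2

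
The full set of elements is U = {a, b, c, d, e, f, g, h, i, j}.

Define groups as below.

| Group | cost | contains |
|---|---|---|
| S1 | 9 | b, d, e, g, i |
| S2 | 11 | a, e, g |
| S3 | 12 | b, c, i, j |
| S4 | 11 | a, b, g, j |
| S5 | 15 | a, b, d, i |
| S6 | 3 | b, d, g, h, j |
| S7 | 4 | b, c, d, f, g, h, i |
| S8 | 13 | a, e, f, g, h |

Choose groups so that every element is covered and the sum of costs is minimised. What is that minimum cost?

S2, S6, S7 together cover every element (S2 ∪ S6 ∪ S7 = {a, b, c, d, e, f, g, h, i, j}); total cost 11 + 3 + 4 = 18.
No covering selection has total cost below 18.

18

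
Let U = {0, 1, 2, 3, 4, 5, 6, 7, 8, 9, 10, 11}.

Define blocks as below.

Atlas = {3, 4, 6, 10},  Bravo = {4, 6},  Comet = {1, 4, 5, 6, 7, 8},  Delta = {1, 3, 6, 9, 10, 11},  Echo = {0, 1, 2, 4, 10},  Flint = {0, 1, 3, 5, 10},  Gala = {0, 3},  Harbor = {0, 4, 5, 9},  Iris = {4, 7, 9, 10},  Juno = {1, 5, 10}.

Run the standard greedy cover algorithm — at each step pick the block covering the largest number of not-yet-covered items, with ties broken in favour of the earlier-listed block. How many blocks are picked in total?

Greedy: pick Comet (covers 6 new) → pick Delta (covers 4 new) → pick Echo (covers 2 new). Total picks: 3.

3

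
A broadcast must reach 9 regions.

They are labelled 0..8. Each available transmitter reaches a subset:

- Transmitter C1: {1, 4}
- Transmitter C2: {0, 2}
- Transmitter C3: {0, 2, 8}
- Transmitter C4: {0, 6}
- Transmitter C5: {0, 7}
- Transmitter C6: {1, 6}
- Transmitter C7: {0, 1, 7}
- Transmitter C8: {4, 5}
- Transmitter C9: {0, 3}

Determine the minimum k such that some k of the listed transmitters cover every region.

Take {C3, C6, C7, C8, C9}. Their union is {0, 1, 2, 3, 4, 5, 6, 7, 8}, which is all 9 regions.
Only C9 contains 3, so C9 is forced; the remaining 7 regions need at least 4 more transmitters (each remaining transmitter adds at most 2) — so at least 5 transmitters are needed, and 5 is optimal.

5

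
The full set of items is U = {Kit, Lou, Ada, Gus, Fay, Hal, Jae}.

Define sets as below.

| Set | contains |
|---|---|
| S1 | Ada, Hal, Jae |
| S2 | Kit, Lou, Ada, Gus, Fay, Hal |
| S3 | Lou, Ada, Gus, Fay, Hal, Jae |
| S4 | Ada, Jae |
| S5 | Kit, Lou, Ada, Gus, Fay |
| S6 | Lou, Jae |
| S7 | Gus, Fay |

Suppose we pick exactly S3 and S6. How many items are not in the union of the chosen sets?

1

Union of S3, S6 = {Lou, Ada, Gus, Fay, Hal, Jae}.
Not covered: Kit — 1 item.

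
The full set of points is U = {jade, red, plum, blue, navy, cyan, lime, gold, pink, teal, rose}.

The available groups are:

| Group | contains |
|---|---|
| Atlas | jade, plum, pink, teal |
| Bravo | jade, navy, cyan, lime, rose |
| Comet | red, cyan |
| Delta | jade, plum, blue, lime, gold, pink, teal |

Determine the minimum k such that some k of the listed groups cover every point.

3

Take {Bravo, Comet, Delta}. Their union is {jade, red, plum, blue, navy, cyan, lime, gold, pink, teal, rose}, which is all 11 points.
Only Comet contains red, so Comet is forced; the remaining 9 points need at least 2 more groups (each remaining group adds at most 7) — so at least 3 groups are needed, and 3 is optimal.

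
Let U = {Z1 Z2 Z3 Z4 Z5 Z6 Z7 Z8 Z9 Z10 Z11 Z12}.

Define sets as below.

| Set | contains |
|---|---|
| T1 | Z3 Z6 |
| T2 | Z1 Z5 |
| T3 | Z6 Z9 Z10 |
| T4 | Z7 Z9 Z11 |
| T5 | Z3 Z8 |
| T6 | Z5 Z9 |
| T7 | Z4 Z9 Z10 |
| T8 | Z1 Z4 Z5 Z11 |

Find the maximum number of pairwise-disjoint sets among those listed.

T2, T4, T5 are pairwise disjoint (T2={Z1,Z5}; T4={Z7,Z9,Z11}; T5={Z3,Z8}).
Every remaining set overlaps one of these, and no 4 of the listed sets are pairwise disjoint, so 3 is the maximum.

3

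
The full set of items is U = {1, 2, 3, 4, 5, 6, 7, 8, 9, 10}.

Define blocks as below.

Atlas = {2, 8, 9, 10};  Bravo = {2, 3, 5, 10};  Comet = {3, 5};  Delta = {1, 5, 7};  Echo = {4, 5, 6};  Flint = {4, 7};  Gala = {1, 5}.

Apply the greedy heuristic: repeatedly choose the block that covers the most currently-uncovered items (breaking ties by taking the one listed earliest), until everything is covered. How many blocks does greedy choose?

4

Greedy: pick Atlas (covers 4 new) → pick Delta (covers 3 new) → pick Echo (covers 2 new) → pick Bravo (covers 1 new). Total picks: 4.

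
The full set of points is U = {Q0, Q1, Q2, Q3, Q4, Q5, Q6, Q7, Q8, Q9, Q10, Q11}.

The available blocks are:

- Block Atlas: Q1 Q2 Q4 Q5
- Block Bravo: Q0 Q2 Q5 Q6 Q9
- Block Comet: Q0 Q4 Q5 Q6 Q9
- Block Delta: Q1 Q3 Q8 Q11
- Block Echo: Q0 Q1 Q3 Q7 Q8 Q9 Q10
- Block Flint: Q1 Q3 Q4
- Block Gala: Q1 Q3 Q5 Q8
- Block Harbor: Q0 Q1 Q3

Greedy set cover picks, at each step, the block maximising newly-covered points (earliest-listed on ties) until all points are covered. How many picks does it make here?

Greedy: pick Echo (covers 7 new) → pick Atlas (covers 3 new) → pick Bravo (covers 1 new) → pick Delta (covers 1 new). Total picks: 4.

4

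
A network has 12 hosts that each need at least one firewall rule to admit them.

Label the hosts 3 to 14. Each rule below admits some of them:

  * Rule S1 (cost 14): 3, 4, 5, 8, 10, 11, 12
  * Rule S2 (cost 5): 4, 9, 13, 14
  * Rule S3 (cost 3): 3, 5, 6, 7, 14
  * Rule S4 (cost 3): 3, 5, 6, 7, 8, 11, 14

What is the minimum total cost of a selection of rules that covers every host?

22

S1, S2, S3 together cover every host (S1 ∪ S2 ∪ S3 = {3, 4, 5, 6, 7, 8, 9, 10, 11, 12, 13, 14}); total cost 14 + 5 + 3 = 22.
No covering selection has total cost below 22.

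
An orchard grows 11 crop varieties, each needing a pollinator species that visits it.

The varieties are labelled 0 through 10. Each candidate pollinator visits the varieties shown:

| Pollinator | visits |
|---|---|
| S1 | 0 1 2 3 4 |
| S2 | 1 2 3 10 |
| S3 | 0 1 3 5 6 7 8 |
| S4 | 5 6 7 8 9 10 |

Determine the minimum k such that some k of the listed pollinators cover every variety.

S1 and S4 together: S1 ∪ S4 = {0, 1, 2, 3, 4, 5, 6, 7, 8, 9, 10} — every variety is covered.
No single pollinator has all 11 varieties (the largest, S3, has 7), so 2 is optimal.

2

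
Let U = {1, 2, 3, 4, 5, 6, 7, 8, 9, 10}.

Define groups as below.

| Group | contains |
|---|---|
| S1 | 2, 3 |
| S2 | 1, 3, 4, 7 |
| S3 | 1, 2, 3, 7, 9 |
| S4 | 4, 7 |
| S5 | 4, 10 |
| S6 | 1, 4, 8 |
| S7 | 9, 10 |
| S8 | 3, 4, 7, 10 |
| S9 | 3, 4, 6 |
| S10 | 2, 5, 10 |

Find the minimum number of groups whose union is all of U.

S3 and S6 and S9 and S10 together: S3 ∪ S6 ∪ S9 ∪ S10 = {1, 2, 3, 4, 5, 6, 7, 8, 9, 10} — every point is covered.
No 3 of the 10 groups cover everything (all 120 combinations miss at least one point), so 4 is optimal.

4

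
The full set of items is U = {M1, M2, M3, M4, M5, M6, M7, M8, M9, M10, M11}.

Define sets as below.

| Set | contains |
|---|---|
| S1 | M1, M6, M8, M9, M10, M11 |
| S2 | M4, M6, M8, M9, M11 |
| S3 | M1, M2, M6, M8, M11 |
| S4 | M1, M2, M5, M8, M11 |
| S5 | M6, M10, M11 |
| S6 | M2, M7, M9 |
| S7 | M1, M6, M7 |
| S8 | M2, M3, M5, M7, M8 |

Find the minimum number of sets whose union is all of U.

S1 and S2 and S8 together: S1 ∪ S2 ∪ S8 = {M1, M2, M3, M4, M5, M6, M7, M8, M9, M10, M11} — every item is covered.
Only S8 contains M3, so S8 is forced; the remaining 6 items need at least 2 more sets (each remaining set adds at most 5) — so at least 3 sets are needed, and 3 is optimal.

3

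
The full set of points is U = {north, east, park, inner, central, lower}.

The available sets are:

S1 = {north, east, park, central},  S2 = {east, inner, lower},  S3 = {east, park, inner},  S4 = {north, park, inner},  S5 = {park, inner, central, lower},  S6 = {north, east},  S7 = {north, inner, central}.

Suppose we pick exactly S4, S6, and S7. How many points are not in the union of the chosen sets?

Union of S4, S6, S7 = {north, east, park, inner, central}.
Not covered: lower — 1 point.

1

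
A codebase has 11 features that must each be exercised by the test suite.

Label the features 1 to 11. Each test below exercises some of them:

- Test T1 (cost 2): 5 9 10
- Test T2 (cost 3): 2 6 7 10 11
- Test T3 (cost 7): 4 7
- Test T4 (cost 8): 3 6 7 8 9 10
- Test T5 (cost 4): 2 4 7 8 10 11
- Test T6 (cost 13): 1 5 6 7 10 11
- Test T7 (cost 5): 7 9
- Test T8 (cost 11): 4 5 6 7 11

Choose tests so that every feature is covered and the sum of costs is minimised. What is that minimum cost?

T4, T5, T6 together cover every feature (T4 ∪ T5 ∪ T6 = {1, 2, 3, 4, 5, 6, 7, 8, 9, 10, 11}); total cost 8 + 4 + 13 = 25.
The greedy pick T2, T1, T5, T4, T6 costs 30; no covering selection beats 25.

25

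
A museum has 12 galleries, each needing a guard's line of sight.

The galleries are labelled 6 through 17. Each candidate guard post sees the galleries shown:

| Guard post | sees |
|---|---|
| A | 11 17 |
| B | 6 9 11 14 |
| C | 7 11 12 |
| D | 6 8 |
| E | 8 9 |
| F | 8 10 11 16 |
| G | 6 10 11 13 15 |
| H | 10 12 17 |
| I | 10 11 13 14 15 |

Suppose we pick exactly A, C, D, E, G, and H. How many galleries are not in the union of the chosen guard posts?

2

Union of A, C, D, E, G, H = {6, 7, 8, 9, 10, 11, 12, 13, 15, 17}.
Not covered: 14, 16 — 2 galleries.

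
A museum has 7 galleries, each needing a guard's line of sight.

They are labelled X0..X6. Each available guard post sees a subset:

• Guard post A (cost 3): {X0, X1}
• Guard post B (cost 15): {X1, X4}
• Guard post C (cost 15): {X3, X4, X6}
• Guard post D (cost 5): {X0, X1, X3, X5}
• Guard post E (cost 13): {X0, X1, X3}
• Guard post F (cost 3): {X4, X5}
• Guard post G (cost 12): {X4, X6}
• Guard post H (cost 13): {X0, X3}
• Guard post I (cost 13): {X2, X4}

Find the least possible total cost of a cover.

30

D, G, I together cover every gallery (D ∪ G ∪ I = {X0, X1, X2, X3, X4, X5, X6}); total cost 5 + 12 + 13 = 30.
The greedy pick D, F, G, I costs 33; no covering selection beats 30.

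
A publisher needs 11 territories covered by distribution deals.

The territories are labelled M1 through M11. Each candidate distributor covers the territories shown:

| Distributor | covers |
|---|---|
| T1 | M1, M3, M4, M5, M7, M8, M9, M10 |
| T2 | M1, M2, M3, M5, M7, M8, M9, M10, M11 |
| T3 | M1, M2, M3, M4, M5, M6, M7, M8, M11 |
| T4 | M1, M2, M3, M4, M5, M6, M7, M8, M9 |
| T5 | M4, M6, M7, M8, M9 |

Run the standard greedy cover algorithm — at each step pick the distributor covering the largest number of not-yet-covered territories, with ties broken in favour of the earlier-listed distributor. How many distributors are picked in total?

2

Greedy: pick T2 (covers 9 new) → pick T3 (covers 2 new). Total picks: 2.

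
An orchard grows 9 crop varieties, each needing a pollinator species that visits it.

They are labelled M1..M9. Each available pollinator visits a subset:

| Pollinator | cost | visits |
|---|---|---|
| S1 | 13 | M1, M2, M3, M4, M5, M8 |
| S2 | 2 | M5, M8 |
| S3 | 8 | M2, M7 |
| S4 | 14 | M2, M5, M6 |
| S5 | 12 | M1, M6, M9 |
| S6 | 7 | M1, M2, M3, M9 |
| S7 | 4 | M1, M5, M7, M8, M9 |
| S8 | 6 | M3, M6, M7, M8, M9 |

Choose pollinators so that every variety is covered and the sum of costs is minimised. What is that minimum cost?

S1, S8 together cover every variety (S1 ∪ S8 = {M1, M2, M3, M4, M5, M6, M7, M8, M9}); total cost 13 + 6 = 19.
The greedy pick S7, S8, S1 costs 23; no covering selection beats 19.

19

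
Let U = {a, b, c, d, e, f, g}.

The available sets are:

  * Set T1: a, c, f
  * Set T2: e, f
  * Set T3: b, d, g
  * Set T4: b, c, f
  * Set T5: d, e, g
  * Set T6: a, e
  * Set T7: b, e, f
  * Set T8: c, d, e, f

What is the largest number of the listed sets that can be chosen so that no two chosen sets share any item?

T4, T6 are pairwise disjoint (T4={b,c,f}; T6={a,e}).
Every remaining set overlaps one of these, and no 3 of the listed sets are pairwise disjoint, so 2 is the maximum.

2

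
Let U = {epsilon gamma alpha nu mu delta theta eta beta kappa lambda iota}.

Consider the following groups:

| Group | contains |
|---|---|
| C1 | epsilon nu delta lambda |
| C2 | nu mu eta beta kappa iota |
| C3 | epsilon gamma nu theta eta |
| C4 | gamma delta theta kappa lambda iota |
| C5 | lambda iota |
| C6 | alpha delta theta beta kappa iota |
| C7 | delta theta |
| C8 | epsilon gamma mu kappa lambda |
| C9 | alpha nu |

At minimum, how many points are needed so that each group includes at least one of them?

3

H = {nu, theta, lambda} meets every group (each contains at least one member of H), and |H| = 3.
The groups C5, C7, C9 are pairwise disjoint, so any hitting set needs a separate point for each — at least 3. Hence 3 is optimal.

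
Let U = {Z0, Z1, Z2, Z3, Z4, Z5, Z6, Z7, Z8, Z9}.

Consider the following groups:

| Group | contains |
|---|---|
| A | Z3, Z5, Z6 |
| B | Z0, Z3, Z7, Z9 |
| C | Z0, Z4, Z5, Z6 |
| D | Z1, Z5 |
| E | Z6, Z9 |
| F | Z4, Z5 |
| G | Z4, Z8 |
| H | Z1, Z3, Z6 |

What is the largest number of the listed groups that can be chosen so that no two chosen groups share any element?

D, E, G are pairwise disjoint (D={Z1,Z5}; E={Z6,Z9}; G={Z4,Z8}).
Every remaining group overlaps one of these, and no 4 of the listed groups are pairwise disjoint, so 3 is the maximum.

3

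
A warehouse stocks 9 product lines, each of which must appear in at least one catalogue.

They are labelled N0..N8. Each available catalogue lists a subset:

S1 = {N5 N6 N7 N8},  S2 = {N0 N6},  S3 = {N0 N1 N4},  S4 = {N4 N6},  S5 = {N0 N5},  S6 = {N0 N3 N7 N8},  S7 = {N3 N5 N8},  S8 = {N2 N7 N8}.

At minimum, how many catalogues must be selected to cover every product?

Take {S1, S3, S7, S8}. Their union is {N0, N1, N2, N3, N4, N5, N6, N7, N8}, which is all 9 products.
No 3 of the 8 catalogues cover everything (all 56 combinations miss at least one product), so 4 is optimal.

4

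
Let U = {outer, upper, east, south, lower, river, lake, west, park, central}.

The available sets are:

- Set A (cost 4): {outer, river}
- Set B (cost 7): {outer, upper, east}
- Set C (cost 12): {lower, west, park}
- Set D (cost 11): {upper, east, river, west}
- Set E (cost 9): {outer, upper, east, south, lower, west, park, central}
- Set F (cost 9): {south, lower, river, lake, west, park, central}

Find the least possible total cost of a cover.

16

B, F together cover every point (B ∪ F = {outer, upper, east, south, lower, river, lake, west, park, central}); total cost 7 + 9 = 16.
The greedy pick E, A, F costs 22; no covering selection beats 16.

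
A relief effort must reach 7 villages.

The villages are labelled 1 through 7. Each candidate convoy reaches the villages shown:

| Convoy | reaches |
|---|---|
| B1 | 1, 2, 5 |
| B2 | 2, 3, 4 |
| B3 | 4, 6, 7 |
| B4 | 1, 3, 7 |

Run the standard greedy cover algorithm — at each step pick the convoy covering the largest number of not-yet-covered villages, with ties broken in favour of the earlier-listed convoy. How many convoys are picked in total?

Greedy: pick B1 (covers 3 new) → pick B3 (covers 3 new) → pick B2 (covers 1 new). Total picks: 3.

3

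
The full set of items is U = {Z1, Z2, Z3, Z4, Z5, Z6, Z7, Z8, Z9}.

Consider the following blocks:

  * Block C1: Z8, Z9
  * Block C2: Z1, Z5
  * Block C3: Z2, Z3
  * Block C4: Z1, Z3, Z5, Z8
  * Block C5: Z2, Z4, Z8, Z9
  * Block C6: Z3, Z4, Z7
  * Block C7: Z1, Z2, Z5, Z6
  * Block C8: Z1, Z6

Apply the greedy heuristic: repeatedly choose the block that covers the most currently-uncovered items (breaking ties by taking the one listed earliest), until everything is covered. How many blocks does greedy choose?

4

Greedy: pick C4 (covers 4 new) → pick C5 (covers 3 new) → pick C6 (covers 1 new) → pick C7 (covers 1 new). Total picks: 4.
(The true minimum cover uses only 3 blocks, so greedy is not optimal here.)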